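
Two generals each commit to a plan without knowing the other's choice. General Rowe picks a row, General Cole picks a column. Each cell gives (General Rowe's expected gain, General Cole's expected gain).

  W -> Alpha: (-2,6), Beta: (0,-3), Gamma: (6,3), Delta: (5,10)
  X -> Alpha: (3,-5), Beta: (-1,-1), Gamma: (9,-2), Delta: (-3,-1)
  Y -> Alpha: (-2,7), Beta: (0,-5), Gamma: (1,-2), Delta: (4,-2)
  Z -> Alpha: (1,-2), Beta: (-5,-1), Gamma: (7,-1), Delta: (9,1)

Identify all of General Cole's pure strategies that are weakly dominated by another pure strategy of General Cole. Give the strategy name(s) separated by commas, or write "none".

Alpha: no other strategy beats it everywhere (Beta at W (6>-3); Gamma at W (6>3); Delta at Y (7>-2)).
Beta: dominated, since Delta does at least as well everywhere (W: 10>-3, X: -1=-1, Y: -2>-5, Z: 1>-1).
Gamma: dominated, since Delta does at least as well everywhere (W: 10>3, X: -1>-2, Y: -2=-2, Z: 1>-1).
Nothing dominates Delta: Alpha at W (10>6); Beta at W (10>-3); Gamma at W (10>3).

Beta, Gamma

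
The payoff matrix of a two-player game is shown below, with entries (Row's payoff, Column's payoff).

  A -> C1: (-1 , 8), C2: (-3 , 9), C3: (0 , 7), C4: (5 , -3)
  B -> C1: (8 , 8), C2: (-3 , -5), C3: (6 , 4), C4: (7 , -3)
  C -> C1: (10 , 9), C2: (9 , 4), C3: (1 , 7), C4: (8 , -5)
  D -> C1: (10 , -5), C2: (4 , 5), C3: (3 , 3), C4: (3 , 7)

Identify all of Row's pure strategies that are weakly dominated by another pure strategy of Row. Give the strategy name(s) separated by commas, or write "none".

B weakly dominates A — C1: 8>-1, C2: -3=-3, C3: 6>0, C4: 7>5.
B is not dominated — it holds its own against A at C1 (8>-1); C at C3 (6>1); D at C3 (6>3).
C is not dominated — it holds its own against A at C1 (10>-1); B at C1 (10>8); D at C2 (9>4).
D: no other strategy beats it everywhere (A at C1 (10>-1); B at C1 (10>8); C at C3 (3>1)).

A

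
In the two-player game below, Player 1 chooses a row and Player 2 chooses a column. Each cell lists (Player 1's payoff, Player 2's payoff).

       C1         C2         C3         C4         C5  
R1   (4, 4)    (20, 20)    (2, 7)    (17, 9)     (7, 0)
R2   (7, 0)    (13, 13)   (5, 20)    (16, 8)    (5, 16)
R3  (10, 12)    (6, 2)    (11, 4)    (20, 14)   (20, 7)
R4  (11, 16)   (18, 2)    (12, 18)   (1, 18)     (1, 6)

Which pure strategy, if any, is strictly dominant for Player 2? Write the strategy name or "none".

none

C1 fails to dominate C2 at R1 (4<20).
C2 fails to dominate C1 at R3 (2<12).
C3 fails to dominate C1 at R3 (4<12).
C4 fails to dominate C2 at R1 (9<20).
C5 fails to dominate C1 at R1 (0<4).
No single strategy dominates all the others.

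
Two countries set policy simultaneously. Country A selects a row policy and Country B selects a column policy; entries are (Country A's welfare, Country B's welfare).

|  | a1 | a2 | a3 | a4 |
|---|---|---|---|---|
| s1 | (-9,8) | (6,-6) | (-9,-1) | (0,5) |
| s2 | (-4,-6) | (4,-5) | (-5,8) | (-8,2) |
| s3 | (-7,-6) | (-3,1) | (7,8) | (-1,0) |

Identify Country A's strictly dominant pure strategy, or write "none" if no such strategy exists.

s1 fails to dominate s2 at a1 (-9<-4).
s2 fails to dominate s1 at a2 (4<6).
s3 fails to dominate s1 at a2 (-3<6).
No single strategy dominates all the others.

none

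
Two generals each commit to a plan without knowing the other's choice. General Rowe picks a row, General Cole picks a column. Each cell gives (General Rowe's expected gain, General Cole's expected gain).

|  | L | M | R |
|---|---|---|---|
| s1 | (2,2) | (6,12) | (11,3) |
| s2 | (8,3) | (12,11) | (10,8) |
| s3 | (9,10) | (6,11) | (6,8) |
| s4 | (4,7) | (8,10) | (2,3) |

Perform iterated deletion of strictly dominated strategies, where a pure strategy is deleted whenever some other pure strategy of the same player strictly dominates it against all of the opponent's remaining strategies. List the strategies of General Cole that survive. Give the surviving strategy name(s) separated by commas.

For General Rowe, s2 strictly dominates s4 on the remaining columns (L: 8>4, M: 12>8, R: 10>2); eliminate s4.
For General Cole, M strictly dominates L on the remaining rows (s1: 12>2, s2: 11>3, s3: 11>10); eliminate L.
For General Rowe, s2 strictly dominates s3 on the remaining columns (M: 12>6, R: 10>6); eliminate s3.
General Cole's strategy R is strictly dominated by M (s1: 12>3, s2: 11>8) and is removed.
General Rowe's strategy s1 is strictly dominated by s2 (M: 12>6) and is removed.
Among the remaining strategies, none is strictly dominated by another pure strategy of the same player, so the elimination stops.
Surviving strategies — General Rowe: {s2}; General Cole: {M}.

M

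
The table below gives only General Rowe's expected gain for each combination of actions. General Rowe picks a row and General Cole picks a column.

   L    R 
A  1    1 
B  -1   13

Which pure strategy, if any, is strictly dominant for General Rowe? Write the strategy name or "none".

none

A fails to dominate B at R (1<13).
B fails to dominate A at L (-1<1).
No single strategy dominates all the others.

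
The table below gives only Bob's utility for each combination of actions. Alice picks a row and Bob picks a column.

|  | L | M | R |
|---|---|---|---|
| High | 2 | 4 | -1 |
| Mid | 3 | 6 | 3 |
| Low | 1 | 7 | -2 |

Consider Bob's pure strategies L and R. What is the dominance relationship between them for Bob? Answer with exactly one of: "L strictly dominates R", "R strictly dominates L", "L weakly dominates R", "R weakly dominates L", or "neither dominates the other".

L's payoffs vs R's, by Alice's action — High: 2>-1, Mid: 3=3, Low: 1>-2.
L is at least as good everywhere and strictly better somewhere (tied only at Mid), so L weakly but not strictly dominates R.

L weakly dominates R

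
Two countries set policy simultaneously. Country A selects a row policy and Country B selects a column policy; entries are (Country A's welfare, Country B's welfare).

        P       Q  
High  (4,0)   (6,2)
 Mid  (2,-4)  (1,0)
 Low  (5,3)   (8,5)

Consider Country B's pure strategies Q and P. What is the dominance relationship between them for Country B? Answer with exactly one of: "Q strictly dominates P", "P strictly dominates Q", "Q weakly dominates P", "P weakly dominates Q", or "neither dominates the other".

Q strictly dominates P

Compare Q to P across each opponent action: High: 2>0, Mid: 0>-4, Low: 5>3.
Q gives a strictly higher payoff against each opponent action, so Q strictly dominates P.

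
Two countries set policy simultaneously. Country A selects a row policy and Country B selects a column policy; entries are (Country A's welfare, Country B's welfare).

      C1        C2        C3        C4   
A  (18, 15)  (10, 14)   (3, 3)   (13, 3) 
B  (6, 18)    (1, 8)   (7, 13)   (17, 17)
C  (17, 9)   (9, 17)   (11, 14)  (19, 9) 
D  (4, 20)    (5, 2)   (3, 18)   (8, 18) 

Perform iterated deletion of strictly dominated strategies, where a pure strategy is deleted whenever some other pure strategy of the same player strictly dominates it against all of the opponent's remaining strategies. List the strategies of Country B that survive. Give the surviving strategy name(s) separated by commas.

C1

Country A's strategy B is strictly dominated by C (C1: 17>6, C2: 9>1, C3: 11>7, C4: 19>17) and is removed.
For Country A, C strictly dominates D on the remaining columns (C1: 17>4, C2: 9>5, C3: 11>3, C4: 19>8); eliminate D.
Country B's strategy C3 is strictly dominated by C2 (A: 14>3, C: 17>14) and is removed.
For Country B, C2 strictly dominates C4 on the remaining rows (A: 14>3, C: 17>9); eliminate C4.
Country A's strategy C is strictly dominated by A (C1: 18>17, C2: 10>9) and is removed.
Column C2 is eliminated: C1 beats it against every remaining row (A: 15>14).
Among the remaining strategies, none is strictly dominated by another pure strategy of the same player, so the elimination stops.
Surviving strategies — Country A: {A}; Country B: {C1}.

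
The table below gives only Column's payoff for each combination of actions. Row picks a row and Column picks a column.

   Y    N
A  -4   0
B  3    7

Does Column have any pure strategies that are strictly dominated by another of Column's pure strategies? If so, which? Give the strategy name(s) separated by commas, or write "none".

Y

N strictly dominates Y — A: 0>-4, B: 7>3.
N is not dominated — it holds its own against Y at A (0>-4).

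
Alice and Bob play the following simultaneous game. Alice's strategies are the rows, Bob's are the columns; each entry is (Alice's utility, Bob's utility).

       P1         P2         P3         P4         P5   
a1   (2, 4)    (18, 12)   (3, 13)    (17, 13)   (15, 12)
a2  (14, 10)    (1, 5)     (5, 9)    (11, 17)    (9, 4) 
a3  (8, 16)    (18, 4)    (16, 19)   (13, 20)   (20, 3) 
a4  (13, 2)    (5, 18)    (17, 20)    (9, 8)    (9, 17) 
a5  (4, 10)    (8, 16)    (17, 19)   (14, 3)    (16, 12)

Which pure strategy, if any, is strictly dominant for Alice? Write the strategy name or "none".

none

a1 fails to dominate a2 at P1 (2<14).
a2 fails to dominate a1 at P2 (1<18).
a3 fails to dominate a1 at P2 (18=18).
a4 fails to dominate a1 at P2 (5<18).
a5 fails to dominate a1 at P2 (8<18).
No single strategy dominates all the others.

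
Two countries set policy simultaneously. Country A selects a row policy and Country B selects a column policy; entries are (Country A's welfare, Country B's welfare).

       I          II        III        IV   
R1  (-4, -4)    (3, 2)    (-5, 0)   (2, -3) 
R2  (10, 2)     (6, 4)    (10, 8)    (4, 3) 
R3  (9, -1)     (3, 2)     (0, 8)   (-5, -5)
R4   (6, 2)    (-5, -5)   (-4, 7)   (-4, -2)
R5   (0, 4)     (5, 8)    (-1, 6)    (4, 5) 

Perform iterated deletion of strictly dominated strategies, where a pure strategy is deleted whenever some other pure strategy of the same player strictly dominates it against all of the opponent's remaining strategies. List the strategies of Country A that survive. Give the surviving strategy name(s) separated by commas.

R2

Row R1 is eliminated: R2 beats it against every remaining column (I: 10>-4, II: 6>3, III: 10>-5, IV: 4>2).
Country A's strategy R3 is strictly dominated by R2 (I: 10>9, II: 6>3, III: 10>0, IV: 4>-5) and is removed.
For Country A, R2 strictly dominates R4 on the remaining columns (I: 10>6, II: 6>-5, III: 10>-4, IV: 4>-4); eliminate R4.
Column I is eliminated: II beats it against every remaining row (R2: 4>2, R5: 8>4).
Country B's strategy IV is strictly dominated by II (R2: 4>3, R5: 8>5) and is removed.
Row R5 is eliminated: R2 beats it against every remaining column (II: 6>5, III: 10>-1).
For Country B, III strictly dominates II on the remaining rows (R2: 8>4); eliminate II.
Among the remaining strategies, none is strictly dominated by another pure strategy of the same player, so the elimination stops.
Surviving strategies — Country A: {R2}; Country B: {III}.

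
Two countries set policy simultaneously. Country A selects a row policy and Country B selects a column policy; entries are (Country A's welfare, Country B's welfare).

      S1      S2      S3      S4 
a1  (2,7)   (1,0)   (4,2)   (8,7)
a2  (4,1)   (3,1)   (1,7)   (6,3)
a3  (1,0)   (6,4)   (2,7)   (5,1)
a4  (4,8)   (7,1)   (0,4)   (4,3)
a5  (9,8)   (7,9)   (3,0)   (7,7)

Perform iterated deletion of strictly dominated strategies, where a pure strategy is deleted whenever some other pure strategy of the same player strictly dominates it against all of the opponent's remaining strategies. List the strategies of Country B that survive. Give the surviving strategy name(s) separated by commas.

Row a2 is eliminated: a5 beats it against every remaining column (S1: 9>4, S2: 7>3, S3: 3>1, S4: 7>6).
Row a3 is eliminated: a5 beats it against every remaining column (S1: 9>1, S2: 7>6, S3: 3>2, S4: 7>5).
Country B's strategy S3 is strictly dominated by S1 (a1: 7>2, a4: 8>4, a5: 8>0) and is removed.
Among the remaining strategies, none is strictly dominated by another pure strategy of the same player, so the elimination stops.
Surviving strategies — Country A: {a1, a4, a5}; Country B: {S1, S2, S4}.

S1, S2, S4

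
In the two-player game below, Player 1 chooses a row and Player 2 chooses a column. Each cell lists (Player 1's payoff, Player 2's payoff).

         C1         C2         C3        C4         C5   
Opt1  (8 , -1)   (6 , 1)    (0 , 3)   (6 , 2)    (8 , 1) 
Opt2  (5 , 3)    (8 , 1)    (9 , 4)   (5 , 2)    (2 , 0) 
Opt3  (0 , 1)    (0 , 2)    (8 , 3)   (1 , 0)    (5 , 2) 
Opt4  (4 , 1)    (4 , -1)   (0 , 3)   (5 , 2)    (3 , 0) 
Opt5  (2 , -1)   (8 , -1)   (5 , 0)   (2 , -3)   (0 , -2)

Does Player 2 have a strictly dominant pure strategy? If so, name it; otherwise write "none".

C3 vs C1: Opt1: 3>-1, Opt2: 4>3, Opt3: 3>1, Opt4: 3>1, Opt5: 0>-1.
C3 vs C2: Opt1: 3>1, Opt2: 4>1, Opt3: 3>2, Opt4: 3>-1, Opt5: 0>-1.
C3 vs C4: Opt1: 3>2, Opt2: 4>2, Opt3: 3>0, Opt4: 3>2, Opt5: 0>-3.
C3 vs C5: Opt1: 3>1, Opt2: 4>0, Opt3: 3>2, Opt4: 3>0, Opt5: 0>-2.
C3 strictly beats every other strategy against every opponent action, so it is strictly dominant.

C3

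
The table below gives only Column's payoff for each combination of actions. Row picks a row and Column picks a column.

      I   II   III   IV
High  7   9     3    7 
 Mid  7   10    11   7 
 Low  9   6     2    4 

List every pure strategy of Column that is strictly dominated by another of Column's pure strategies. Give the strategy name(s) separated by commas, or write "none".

IV

Nothing dominates I: II at Low (9>6); III at High (7>3); IV at High (7=7).
Nothing dominates II: I at High (9>7); III at High (9>3); IV at High (9>7).
Nothing dominates III: I at Mid (11>7); II at Mid (11>10); IV at Mid (11>7).
IV is strictly dominated by II (High: 9>7, Mid: 10>7, Low: 6>4).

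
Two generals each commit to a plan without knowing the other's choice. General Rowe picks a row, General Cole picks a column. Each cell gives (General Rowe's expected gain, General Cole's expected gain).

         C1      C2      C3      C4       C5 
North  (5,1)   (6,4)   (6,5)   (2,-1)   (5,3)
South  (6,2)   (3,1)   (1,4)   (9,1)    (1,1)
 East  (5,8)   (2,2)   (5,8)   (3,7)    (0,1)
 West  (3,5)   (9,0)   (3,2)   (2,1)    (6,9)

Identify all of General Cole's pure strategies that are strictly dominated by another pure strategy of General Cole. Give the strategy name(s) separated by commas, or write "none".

C1: no other strategy beats it everywhere (C2 at South (2>1); C3 at East (8=8); C4 at North (1>-1); C5 at South (2>1)).
C2: dominated, since C3 does at least as well everywhere (North: 5>4, South: 4>1, East: 8>2, West: 2>0).
C3 is not dominated — it holds its own against C1 at North (5>1); C2 at North (5>4); C4 at North (5>-1); C5 at North (5>3).
C4: dominated, since C1 does at least as well everywhere (North: 1>-1, South: 2>1, East: 8>7, West: 5>1).
Nothing dominates C5: C1 at North (3>1); C2 at South (1=1); C3 at West (9>2); C4 at North (3>-1).

C2, C4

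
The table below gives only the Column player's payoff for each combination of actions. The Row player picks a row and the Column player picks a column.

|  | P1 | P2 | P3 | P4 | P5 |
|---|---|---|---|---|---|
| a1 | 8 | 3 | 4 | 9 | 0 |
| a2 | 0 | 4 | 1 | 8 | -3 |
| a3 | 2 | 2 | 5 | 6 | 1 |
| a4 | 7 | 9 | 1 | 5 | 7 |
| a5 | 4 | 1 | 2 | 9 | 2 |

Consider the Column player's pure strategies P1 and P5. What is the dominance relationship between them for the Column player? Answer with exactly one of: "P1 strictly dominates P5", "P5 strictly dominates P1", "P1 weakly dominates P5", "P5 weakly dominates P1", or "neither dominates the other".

P1 weakly dominates P5

P1's payoffs vs P5's, by the Row player's action — a1: 8>0, a2: 0>-3, a3: 2>1, a4: 7=7, a5: 4>2.
P1 is at least as good everywhere and strictly better somewhere (tied only at a4), so P1 weakly but not strictly dominates P5.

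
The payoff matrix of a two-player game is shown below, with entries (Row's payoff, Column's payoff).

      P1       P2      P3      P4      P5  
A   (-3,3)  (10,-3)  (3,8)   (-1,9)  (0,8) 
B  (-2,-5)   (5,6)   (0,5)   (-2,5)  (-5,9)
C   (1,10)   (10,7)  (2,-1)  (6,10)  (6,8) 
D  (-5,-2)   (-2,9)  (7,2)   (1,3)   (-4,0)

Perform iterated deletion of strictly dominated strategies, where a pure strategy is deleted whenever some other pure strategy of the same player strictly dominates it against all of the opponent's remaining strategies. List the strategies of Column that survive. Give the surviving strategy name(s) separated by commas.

P1, P4

For Row, C strictly dominates B on the remaining columns (P1: 1>-2, P2: 10>5, P3: 2>0, P4: 6>-2, P5: 6>-5); eliminate B.
For Column, P4 strictly dominates P3 on the remaining rows (A: 9>8, C: 10>-1, D: 3>2); eliminate P3.
Row D is eliminated: C beats it against every remaining column (P1: 1>-5, P2: 10>-2, P4: 6>1, P5: 6>-4).
For Column, P1 strictly dominates P2 on the remaining rows (A: 3>-3, C: 10>7); eliminate P2.
Row's strategy A is strictly dominated by C (P1: 1>-3, P4: 6>-1, P5: 6>0) and is removed.
Column P5 is eliminated: P1 beats it against every remaining row (C: 10>8).
Among the remaining strategies, none is strictly dominated by another pure strategy of the same player, so the elimination stops.
Surviving strategies — Row: {C}; Column: {P1, P4}.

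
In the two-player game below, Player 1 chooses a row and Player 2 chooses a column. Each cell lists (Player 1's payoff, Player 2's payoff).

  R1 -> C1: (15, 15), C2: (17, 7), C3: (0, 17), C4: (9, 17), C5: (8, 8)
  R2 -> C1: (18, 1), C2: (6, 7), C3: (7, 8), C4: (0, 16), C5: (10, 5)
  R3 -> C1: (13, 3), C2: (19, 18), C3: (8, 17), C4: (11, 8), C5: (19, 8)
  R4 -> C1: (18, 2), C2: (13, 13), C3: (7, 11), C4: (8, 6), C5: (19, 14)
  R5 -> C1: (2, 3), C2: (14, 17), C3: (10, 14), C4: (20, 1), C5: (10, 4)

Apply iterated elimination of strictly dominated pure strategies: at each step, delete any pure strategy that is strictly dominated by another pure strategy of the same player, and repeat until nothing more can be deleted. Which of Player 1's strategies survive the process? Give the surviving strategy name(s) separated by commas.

R3, R4

Column C1 is eliminated: C3 beats it against every remaining row (R1: 17>15, R2: 8>1, R3: 17>3, R4: 11>2, R5: 14>3).
Row R1 is eliminated: R3 beats it against every remaining column (C2: 19>17, C3: 8>0, C4: 11>9, C5: 19>8).
Row R2 is eliminated: R3 beats it against every remaining column (C2: 19>6, C3: 8>7, C4: 11>0, C5: 19>10).
For Player 2, C2 strictly dominates C3 on the remaining rows (R3: 18>17, R4: 13>11, R5: 17>14); eliminate C3.
For Player 2, C2 strictly dominates C4 on the remaining rows (R3: 18>8, R4: 13>6, R5: 17>1); eliminate C4.
Player 1's strategy R5 is strictly dominated by R3 (C2: 19>14, C5: 19>10) and is removed.
Among the remaining strategies, none is strictly dominated by another pure strategy of the same player, so the elimination stops.
Surviving strategies — Player 1: {R3, R4}; Player 2: {C2, C5}.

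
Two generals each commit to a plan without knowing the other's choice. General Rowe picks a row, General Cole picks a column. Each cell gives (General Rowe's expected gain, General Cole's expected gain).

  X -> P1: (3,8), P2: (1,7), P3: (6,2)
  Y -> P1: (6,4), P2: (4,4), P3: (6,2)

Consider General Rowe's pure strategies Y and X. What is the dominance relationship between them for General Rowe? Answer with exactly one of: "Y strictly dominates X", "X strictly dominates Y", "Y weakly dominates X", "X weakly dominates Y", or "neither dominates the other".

Y's payoffs vs X's, by General Cole's action — P1: 6>3, P2: 4>1, P3: 6=6.
Y is at least as good everywhere and strictly better somewhere (tied only at P3), so Y weakly but not strictly dominates X.

Y weakly dominates X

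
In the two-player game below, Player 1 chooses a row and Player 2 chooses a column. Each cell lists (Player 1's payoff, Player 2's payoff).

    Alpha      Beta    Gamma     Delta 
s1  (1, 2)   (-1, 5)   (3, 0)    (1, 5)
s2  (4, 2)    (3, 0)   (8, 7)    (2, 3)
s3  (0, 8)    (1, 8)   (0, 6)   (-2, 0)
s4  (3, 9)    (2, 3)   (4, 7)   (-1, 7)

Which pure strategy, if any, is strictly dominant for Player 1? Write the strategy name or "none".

s2

s2 vs s1: Alpha: 4>1, Beta: 3>-1, Gamma: 8>3, Delta: 2>1.
s2 vs s3: Alpha: 4>0, Beta: 3>1, Gamma: 8>0, Delta: 2>-2.
s2 vs s4: Alpha: 4>3, Beta: 3>2, Gamma: 8>4, Delta: 2>-1.
s2 strictly beats every other strategy against every opponent action, so it is strictly dominant.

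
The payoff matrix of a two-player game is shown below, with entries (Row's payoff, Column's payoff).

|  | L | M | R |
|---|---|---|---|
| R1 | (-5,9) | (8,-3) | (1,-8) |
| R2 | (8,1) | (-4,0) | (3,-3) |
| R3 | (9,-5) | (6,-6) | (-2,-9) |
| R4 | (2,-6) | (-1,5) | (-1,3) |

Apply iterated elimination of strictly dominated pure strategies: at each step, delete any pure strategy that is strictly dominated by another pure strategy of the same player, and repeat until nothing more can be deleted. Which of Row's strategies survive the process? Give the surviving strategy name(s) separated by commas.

R3

Column's strategy R is strictly dominated by M (R1: -3>-8, R2: 0>-3, R3: -6>-9, R4: 5>3) and is removed.
For Row, R3 strictly dominates R2 on the remaining columns (L: 9>8, M: 6>-4); eliminate R2.
Row's strategy R4 is strictly dominated by R3 (L: 9>2, M: 6>-1) and is removed.
Column's strategy M is strictly dominated by L (R1: 9>-3, R3: -5>-6) and is removed.
For Row, R3 strictly dominates R1 on the remaining columns (L: 9>-5); eliminate R1.
Among the remaining strategies, none is strictly dominated by another pure strategy of the same player, so the elimination stops.
Surviving strategies — Row: {R3}; Column: {L}.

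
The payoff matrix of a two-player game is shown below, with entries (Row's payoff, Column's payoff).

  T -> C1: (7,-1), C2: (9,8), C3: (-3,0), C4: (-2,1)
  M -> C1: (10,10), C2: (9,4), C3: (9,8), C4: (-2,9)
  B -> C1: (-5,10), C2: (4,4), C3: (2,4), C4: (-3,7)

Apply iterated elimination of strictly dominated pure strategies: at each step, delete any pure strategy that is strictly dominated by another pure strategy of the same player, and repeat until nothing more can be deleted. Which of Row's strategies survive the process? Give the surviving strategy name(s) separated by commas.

Row's strategy B is strictly dominated by M (C1: 10>-5, C2: 9>4, C3: 9>2, C4: -2>-3) and is removed.
Column C3 is eliminated: C4 beats it against every remaining row (T: 1>0, M: 9>8).
Among the remaining strategies, none is strictly dominated by another pure strategy of the same player, so the elimination stops.
Surviving strategies — Row: {T, M}; Column: {C1, C2, C4}.

T, M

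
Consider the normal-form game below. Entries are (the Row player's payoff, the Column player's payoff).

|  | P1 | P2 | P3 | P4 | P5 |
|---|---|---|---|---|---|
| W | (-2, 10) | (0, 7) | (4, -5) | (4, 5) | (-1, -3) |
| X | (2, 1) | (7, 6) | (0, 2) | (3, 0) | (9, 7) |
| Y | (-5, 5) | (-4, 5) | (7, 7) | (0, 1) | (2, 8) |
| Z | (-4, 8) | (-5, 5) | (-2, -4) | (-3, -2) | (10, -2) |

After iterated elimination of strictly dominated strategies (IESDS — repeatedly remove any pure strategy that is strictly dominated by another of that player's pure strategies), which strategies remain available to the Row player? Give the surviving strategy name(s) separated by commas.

X, Z

For the Column player, P5 strictly dominates P3 on the remaining rows (W: -3>-5, X: 7>2, Y: 8>7, Z: -2>-4); eliminate P3.
The Row player's strategy Y is strictly dominated by X (P1: 2>-5, P2: 7>-4, P4: 3>0, P5: 9>2) and is removed.
Column P4 is eliminated: P1 beats it against every remaining row (W: 10>5, X: 1>0, Z: 8>-2).
For the Row player, X strictly dominates W on the remaining columns (P1: 2>-2, P2: 7>0, P5: 9>-1); eliminate W.
Among the remaining strategies, none is strictly dominated by another pure strategy of the same player, so the elimination stops.
Surviving strategies — the Row player: {X, Z}; the Column player: {P1, P2, P5}.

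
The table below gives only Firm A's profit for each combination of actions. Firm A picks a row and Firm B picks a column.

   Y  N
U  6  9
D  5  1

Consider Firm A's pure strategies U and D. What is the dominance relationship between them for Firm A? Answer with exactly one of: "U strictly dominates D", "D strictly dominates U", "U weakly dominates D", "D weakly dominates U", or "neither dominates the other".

U's payoffs vs D's, by Firm B's action — Y: 6>5, N: 9>1.
U gives a strictly higher payoff against each choice by Firm B, so U strictly dominates D.

U strictly dominates D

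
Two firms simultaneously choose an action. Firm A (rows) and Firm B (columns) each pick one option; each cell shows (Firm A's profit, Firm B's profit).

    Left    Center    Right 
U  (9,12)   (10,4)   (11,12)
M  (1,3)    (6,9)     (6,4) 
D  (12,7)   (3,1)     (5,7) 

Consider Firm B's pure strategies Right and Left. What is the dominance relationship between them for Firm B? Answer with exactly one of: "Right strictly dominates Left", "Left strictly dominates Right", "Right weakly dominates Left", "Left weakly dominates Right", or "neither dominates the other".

Right weakly dominates Left

Compare Right to Left across each choice by Firm A: U: 12=12, M: 4>3, D: 7=7.
Right is at least as good everywhere and strictly better somewhere (tied only at U, D), so Right weakly but not strictly dominates Left.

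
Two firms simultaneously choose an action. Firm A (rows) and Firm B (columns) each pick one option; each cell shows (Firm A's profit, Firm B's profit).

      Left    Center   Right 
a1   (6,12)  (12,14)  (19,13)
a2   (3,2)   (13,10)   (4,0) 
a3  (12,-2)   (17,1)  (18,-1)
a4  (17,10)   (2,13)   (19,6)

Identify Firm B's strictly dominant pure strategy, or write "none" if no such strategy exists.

Center vs Left: a1: 14>12, a2: 10>2, a3: 1>-2, a4: 13>10.
Center vs Right: a1: 14>13, a2: 10>0, a3: 1>-1, a4: 13>6.
Center strictly beats every other strategy against every opponent action, so it is strictly dominant.

Center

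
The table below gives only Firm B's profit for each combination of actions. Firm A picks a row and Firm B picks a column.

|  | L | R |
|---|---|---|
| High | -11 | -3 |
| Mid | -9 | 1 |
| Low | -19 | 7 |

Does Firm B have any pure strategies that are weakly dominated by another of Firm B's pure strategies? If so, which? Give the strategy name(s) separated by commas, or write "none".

L is weakly dominated by R (High: -3>-11, Mid: 1>-9, Low: 7>-19).
R: no other strategy beats it everywhere (L at High (-3>-11)).

L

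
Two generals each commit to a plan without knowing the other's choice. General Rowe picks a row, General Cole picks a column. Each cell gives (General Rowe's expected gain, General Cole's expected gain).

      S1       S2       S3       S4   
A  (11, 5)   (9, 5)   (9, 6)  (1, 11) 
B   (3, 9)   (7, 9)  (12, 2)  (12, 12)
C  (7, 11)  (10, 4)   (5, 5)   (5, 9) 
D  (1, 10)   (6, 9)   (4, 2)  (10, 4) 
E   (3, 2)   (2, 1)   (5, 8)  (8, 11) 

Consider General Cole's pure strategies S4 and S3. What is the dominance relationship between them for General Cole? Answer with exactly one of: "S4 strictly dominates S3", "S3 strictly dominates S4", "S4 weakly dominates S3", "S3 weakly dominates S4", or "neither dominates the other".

Compare S4 to S3 across each choice by General Rowe: A: 11>6, B: 12>2, C: 9>5, D: 4>2, E: 11>8.
Every comparison favours S4, so S4 strictly dominates S3.

S4 strictly dominates S3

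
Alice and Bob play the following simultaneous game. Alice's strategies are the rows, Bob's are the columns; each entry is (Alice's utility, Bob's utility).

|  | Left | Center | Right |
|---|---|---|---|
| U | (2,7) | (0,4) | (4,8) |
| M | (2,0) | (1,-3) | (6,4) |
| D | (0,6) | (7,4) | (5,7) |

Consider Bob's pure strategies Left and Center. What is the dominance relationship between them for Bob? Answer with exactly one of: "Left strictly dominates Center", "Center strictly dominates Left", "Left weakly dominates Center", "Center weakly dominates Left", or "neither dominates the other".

Left strictly dominates Center

Left's payoffs vs Center's, by Alice's action — U: 7>4, M: 0>-3, D: 6>4.
Every comparison favours Left, so Left strictly dominates Center.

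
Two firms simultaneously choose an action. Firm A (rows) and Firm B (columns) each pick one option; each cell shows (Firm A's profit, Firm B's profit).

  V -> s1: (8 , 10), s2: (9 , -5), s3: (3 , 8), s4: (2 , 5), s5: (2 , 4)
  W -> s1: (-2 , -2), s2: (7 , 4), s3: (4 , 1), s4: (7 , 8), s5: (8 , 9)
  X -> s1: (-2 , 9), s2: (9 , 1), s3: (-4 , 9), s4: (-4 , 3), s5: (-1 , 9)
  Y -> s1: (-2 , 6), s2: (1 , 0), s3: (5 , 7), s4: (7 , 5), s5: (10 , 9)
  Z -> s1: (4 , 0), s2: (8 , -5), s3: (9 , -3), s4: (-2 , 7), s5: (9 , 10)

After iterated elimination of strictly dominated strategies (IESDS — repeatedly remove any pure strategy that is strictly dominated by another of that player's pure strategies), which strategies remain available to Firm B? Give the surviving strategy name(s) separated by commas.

s1, s3, s4, s5

For Firm B, s4 strictly dominates s2 on the remaining rows (V: 5>-5, W: 8>4, X: 3>1, Y: 5>0, Z: 7>-5); eliminate s2.
Firm A's strategy X is strictly dominated by V (s1: 8>-2, s3: 3>-4, s4: 2>-4, s5: 2>-1) and is removed.
Among the remaining strategies, none is strictly dominated by another pure strategy of the same player, so the elimination stops.
Surviving strategies — Firm A: {V, W, Y, Z}; Firm B: {s1, s3, s4, s5}.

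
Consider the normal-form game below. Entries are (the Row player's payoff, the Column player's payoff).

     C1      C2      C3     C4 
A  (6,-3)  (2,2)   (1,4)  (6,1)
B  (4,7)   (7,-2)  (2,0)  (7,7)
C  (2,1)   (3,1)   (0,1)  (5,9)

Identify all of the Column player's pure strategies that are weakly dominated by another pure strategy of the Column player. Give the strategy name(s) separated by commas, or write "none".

C1: dominated, since C4 does at least as well everywhere (A: 1>-3, B: 7=7, C: 9>1).
C2 is weakly dominated by C3 (A: 4>2, B: 0>-2, C: 1=1).
Nothing dominates C3: C1 at A (4>-3); C2 at A (4>2); C4 at A (4>1).
C4: no other strategy beats it everywhere (C1 at A (1>-3); C2 at B (7>-2); C3 at B (7>0)).

C1, C2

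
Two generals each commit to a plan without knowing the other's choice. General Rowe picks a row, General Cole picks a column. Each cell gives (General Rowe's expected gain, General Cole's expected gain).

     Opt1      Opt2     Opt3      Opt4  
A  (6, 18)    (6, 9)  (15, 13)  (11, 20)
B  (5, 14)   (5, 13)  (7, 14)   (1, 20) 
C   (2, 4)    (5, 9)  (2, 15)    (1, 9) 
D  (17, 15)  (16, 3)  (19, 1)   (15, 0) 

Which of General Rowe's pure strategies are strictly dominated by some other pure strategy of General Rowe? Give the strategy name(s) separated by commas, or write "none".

A, B, C

A: dominated, since D does at least as well everywhere (Opt1: 17>6, Opt2: 16>6, Opt3: 19>15, Opt4: 15>11).
B is strictly dominated by A (Opt1: 6>5, Opt2: 6>5, Opt3: 15>7, Opt4: 11>1).
A strictly dominates C — Opt1: 6>2, Opt2: 6>5, Opt3: 15>2, Opt4: 11>1.
D is not dominated — it holds its own against A at Opt1 (17>6); B at Opt1 (17>5); C at Opt1 (17>2).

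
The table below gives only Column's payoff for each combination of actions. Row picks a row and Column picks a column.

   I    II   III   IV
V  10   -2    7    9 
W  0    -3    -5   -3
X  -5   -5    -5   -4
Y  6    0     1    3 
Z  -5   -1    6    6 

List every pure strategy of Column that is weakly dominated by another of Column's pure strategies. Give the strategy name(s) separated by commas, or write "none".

II, III

I is not dominated — it holds its own against II at V (10>-2); III at V (10>7); IV at V (10>9).
II is weakly dominated by IV (V: 9>-2, W: -3=-3, X: -4>-5, Y: 3>0, Z: 6>-1).
IV weakly dominates III — V: 9>7, W: -3>-5, X: -4>-5, Y: 3>1, Z: 6=6.
IV: no other strategy beats it everywhere (I at X (-4>-5); II at V (9>-2); III at V (9>7)).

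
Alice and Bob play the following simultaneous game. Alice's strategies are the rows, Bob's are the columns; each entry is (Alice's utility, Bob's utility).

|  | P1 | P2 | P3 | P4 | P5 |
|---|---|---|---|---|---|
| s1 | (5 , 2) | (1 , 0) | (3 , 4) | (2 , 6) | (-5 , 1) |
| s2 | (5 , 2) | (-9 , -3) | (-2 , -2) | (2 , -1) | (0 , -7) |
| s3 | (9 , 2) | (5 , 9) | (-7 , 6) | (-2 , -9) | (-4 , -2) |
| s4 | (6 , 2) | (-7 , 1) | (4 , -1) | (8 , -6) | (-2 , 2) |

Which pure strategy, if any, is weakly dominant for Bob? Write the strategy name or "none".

P1 fails to dominate P2 at s3 (2<9).
P2 fails to dominate P1 at s1 (0<2).
P3 fails to dominate P1 at s2 (-2<2).
P4 fails to dominate P1 at s2 (-1<2).
P5 fails to dominate P1 at s1 (1<2).
No single strategy dominates all the others.

none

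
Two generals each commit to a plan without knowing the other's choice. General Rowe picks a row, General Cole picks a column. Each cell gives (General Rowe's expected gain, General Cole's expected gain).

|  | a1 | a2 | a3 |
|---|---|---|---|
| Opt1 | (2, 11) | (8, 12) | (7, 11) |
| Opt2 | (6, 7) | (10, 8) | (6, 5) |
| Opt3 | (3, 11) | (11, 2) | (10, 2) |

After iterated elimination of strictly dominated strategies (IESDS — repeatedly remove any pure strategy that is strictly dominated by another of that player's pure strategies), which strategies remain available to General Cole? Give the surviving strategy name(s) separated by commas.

Row Opt1 is eliminated: Opt3 beats it against every remaining column (a1: 3>2, a2: 11>8, a3: 10>7).
For General Cole, a1 strictly dominates a3 on the remaining rows (Opt2: 7>5, Opt3: 11>2); eliminate a3.
Among the remaining strategies, none is strictly dominated by another pure strategy of the same player, so the elimination stops.
Surviving strategies — General Rowe: {Opt2, Opt3}; General Cole: {a1, a2}.

a1, a2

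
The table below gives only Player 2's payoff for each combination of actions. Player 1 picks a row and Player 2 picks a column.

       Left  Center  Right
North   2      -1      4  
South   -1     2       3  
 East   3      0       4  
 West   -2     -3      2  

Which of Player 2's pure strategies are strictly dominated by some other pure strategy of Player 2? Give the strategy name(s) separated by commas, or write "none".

Left, Center

Left is strictly dominated by Right (North: 4>2, South: 3>-1, East: 4>3, West: 2>-2).
Right strictly dominates Center — North: 4>-1, South: 3>2, East: 4>0, West: 2>-3.
Right is not dominated — it holds its own against Left at North (4>2); Center at North (4>-1).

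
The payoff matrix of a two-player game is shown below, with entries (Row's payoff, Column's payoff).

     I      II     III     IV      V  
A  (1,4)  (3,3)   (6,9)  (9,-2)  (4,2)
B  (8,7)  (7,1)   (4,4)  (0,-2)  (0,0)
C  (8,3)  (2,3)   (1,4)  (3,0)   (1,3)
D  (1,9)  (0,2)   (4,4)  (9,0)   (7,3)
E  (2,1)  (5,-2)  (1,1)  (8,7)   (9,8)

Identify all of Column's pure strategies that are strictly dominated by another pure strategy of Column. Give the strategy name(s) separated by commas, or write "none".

II, IV

I: no other strategy beats it everywhere (II at A (4>3); III at B (7>4); IV at A (4>-2); V at A (4>2)).
III strictly dominates II — A: 9>3, B: 4>1, C: 4>3, D: 4>2, E: 1>-2.
III is not dominated — it holds its own against I at A (9>4); II at A (9>3); IV at A (9>-2); V at A (9>2).
IV is strictly dominated by V (A: 2>-2, B: 0>-2, C: 3>0, D: 3>0, E: 8>7).
V: no other strategy beats it everywhere (I at C (3=3); II at C (3=3); III at E (8>1); IV at A (2>-2)).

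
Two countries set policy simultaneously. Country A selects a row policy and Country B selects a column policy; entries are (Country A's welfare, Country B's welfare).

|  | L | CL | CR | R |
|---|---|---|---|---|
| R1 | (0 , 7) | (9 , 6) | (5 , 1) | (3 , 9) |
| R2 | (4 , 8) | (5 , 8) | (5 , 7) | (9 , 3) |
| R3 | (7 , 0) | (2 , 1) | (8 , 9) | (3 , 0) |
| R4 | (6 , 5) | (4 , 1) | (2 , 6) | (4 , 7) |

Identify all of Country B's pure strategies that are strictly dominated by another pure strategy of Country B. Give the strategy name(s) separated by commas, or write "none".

none

L is not dominated — it holds its own against CL at R1 (7>6); CR at R1 (7>1); R at R2 (8>3).
Nothing dominates CL: L at R2 (8=8); CR at R1 (6>1); R at R2 (8>3).
CR: no other strategy beats it everywhere (L at R3 (9>0); CL at R3 (9>1); R at R2 (7>3)).
Nothing dominates R: L at R1 (9>7); CL at R1 (9>6); CR at R1 (9>1).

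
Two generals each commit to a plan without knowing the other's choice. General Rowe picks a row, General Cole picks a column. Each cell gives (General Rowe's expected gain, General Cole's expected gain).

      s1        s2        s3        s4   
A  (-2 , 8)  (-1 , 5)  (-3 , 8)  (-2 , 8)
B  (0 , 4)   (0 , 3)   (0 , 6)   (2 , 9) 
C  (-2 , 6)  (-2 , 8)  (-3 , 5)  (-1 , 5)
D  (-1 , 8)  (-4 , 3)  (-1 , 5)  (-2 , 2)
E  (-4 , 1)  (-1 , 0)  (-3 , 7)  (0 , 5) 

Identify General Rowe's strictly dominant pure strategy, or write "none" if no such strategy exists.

B

B vs A: s1: 0>-2, s2: 0>-1, s3: 0>-3, s4: 2>-2.
B vs C: s1: 0>-2, s2: 0>-2, s3: 0>-3, s4: 2>-1.
B vs D: s1: 0>-1, s2: 0>-4, s3: 0>-1, s4: 2>-2.
B vs E: s1: 0>-4, s2: 0>-1, s3: 0>-3, s4: 2>0.
B strictly beats every other strategy against every opponent action, so it is strictly dominant.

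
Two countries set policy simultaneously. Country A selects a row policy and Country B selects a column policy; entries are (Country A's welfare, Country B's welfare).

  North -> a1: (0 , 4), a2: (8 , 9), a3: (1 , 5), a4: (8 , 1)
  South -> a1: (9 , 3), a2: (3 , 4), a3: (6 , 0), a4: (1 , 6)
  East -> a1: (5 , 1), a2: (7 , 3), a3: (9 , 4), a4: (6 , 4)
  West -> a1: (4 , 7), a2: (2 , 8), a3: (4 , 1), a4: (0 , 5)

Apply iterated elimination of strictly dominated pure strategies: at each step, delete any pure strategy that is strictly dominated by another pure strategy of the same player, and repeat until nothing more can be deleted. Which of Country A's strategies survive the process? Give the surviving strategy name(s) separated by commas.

North, East

Row West is eliminated: South beats it against every remaining column (a1: 9>4, a2: 3>2, a3: 6>4, a4: 1>0).
For Country B, a2 strictly dominates a1 on the remaining rows (North: 9>4, South: 4>3, East: 3>1); eliminate a1.
Country A's strategy South is strictly dominated by East (a2: 7>3, a3: 9>6, a4: 6>1) and is removed.
Among the remaining strategies, none is strictly dominated by another pure strategy of the same player, so the elimination stops.
Surviving strategies — Country A: {North, East}; Country B: {a2, a3, a4}.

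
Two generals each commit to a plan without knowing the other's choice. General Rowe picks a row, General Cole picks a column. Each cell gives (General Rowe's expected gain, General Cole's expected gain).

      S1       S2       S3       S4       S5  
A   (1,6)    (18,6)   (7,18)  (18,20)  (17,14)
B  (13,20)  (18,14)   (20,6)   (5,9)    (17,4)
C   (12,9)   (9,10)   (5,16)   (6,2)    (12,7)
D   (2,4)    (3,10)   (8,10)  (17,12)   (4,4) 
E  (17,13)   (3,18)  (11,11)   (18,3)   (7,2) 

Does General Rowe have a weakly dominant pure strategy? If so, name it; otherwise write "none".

none

A fails to dominate B at S1 (1<13).
B fails to dominate A at S4 (5<18).
C fails to dominate A at S2 (9<18).
D fails to dominate A at S2 (3<18).
E fails to dominate A at S2 (3<18).
No single strategy dominates all the others.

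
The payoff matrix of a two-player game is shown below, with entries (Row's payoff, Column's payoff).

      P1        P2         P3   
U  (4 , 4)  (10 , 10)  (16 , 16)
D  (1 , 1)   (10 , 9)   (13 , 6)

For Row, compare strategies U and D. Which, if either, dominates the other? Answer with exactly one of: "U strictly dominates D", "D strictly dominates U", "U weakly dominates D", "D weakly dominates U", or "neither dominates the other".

Compare U to D across each opponent action: P1: 4>1, P2: 10=10, P3: 16>13.
U is at least as good everywhere and strictly better somewhere (tied only at P2), so U weakly but not strictly dominates D.

U weakly dominates D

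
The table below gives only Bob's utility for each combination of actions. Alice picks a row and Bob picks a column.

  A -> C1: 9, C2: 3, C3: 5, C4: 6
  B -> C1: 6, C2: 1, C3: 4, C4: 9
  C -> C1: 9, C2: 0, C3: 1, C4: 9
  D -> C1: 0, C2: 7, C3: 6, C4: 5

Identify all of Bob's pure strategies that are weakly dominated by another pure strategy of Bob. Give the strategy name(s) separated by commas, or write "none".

C1: no other strategy beats it everywhere (C2 at A (9>3); C3 at A (9>5); C4 at A (9>6)).
Nothing dominates C2: C1 at D (7>0); C3 at D (7>6); C4 at D (7>5).
C3 is not dominated — it holds its own against C1 at D (6>0); C2 at A (5>3); C4 at D (6>5).
C4: no other strategy beats it everywhere (C1 at B (9>6); C2 at A (6>3); C3 at A (6>5)).

none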